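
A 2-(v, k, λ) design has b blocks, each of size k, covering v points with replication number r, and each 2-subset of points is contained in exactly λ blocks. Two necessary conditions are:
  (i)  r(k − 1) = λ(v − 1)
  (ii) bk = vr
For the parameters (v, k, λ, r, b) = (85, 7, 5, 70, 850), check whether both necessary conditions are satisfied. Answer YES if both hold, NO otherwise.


Condition (i): r(k − 1) = 70·6 = 420; λ(v − 1) = 5·84 = 420. Match? YES.
Condition (ii): bk = 850·7 = 5950; vr = 85·70 = 5950. Match? YES.
Both conditions hold? YES.

YES


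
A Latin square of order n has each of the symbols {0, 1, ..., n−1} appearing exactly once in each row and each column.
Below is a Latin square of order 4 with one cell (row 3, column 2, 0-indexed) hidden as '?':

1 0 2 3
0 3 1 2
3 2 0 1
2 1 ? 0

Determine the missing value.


Row 3 contains symbols [0, 1, 2] — missing [3].
Column 2 contains symbols [0, 1, 2] — missing [3].
The missing symbol must appear in both missing sets; intersection = [3].
Therefore the hidden value is 3.

Missing value = 3.


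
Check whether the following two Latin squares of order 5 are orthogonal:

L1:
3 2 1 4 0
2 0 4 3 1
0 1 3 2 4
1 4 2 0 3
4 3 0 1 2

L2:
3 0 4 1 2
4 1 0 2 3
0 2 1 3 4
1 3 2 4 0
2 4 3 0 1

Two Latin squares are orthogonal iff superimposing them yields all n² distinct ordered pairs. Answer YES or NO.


Form the n² = 25 superimposed pairs (L1[i][j], L2[i][j]), row by row (rows and columns indexed from 0):
row 0: (3,3) (2,0) (1,4) (4,1) (0,2)
row 1: (2,4) (0,1) (4,0) (3,2) (1,3)
row 2: (0,0) (1,2) (3,1) (2,3) (4,4)
row 3: (1,1) (4,3) (2,2) (0,4) (3,0)
row 4: (4,2) (3,4) (0,3) (1,0) (2,1)
Orthogonality requires all 25 pairs distinct.
Check by first coordinate: for each symbol s of L1, list the L2 entries in the n cells where L1 = s; they must all differ.
  L1 = 0: L2 entries (in reading order) 2, 1, 0, 4, 3 — all 5 distinct ✓
  L1 = 1: L2 entries (in reading order) 4, 3, 2, 1, 0 — all 5 distinct ✓
  L1 = 2: L2 entries (in reading order) 0, 4, 3, 2, 1 — all 5 distinct ✓
  L1 = 3: L2 entries (in reading order) 3, 2, 1, 0, 4 — all 5 distinct ✓
  L1 = 4: L2 entries (in reading order) 1, 0, 4, 3, 2 — all 5 distinct ✓
Every symbol of L1 meets every symbol of L2 exactly once, so all 25 pairs are distinct (25 of 25).
Conclusion: YES.

YES


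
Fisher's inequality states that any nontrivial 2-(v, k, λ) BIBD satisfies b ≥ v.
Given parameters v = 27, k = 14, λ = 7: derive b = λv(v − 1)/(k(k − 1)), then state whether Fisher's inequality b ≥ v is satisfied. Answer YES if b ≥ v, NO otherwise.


r = λ(v − 1)/(k − 1) = 7·26/13 = 14.
b = vr/k = 27·14/14 = 27.
Fisher's inequality: b ≥ v ⇔ 27 ≥ 27? YES.

YES


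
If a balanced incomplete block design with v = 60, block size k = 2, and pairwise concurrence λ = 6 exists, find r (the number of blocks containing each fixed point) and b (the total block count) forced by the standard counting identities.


Any 2-(v, k, λ) BIBD satisfies two necessary conditions:
  (i)  Each point sits in r blocks, and counting incidences through any fixed point gives r(k − 1) = λ(v − 1), so r = λ(v − 1)/(k − 1).
  (ii) Total incidences bk = vr, so b = vr/k.
Step 1: r = λ(v − 1)/(k − 1) = 6·(60 − 1)/(2 − 1) = 6·59/1 = 354/1 = 354.
Step 2: b = vr/k = 60·354/2 = 21240/2 = 10620.
Check integrality: r = 354 ∈ Z ✓, b = 10620 ∈ Z ✓.
(These identities are necessary conditions: they determine r and b for any design with these parameters, but do not by themselves prove that one exists.)

r = 354, b = 10620.


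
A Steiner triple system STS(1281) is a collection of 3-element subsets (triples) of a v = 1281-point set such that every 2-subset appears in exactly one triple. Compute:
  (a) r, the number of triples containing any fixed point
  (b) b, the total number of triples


An STS(v) is a 2-(v, 3, 1) BIBD: block size k = 3, λ = 1.
Replication: r(k − 1) = λ(v − 1) ⇒ r·2 = 1281 − 1 = 1280 ⇒ r = 640.
Block count: b = v(v − 1)/6 = 1281·1280/6 = 1639680/6 = 273280.
(Check via bk = vr: 273280·3 = 819840 = 1281·640 = 819840 ✓.)

r = 640, b = 273280.


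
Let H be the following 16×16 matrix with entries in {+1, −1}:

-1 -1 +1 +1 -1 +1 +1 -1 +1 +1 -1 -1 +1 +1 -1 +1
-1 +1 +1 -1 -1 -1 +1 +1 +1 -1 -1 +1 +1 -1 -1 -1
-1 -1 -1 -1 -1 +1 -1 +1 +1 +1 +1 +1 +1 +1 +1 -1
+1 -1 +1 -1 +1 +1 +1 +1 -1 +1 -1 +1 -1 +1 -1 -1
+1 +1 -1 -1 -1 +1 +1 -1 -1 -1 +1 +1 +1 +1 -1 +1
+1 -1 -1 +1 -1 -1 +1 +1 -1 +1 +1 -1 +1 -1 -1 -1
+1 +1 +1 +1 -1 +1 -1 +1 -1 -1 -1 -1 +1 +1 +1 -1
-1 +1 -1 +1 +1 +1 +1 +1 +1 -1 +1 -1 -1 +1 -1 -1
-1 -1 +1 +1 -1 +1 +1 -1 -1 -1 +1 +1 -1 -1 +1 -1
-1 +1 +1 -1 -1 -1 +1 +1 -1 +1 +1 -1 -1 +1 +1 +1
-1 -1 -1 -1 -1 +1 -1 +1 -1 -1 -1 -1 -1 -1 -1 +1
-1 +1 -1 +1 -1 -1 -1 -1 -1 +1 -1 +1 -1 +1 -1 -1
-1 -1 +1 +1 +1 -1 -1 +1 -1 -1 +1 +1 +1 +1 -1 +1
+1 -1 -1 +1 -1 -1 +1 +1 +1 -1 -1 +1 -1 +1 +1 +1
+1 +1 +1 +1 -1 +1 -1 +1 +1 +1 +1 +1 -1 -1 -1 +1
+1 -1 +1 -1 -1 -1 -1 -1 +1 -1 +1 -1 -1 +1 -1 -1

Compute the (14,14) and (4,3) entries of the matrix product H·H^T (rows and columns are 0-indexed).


Row 3 of H: [1, -1, 1, -1, 1, 1, 1, 1, -1, 1, -1, 1, -1, 1, -1, -1].
Row 4 of H: [1, 1, -1, -1, -1, 1, 1, -1, -1, -1, 1, 1, 1, 1, -1, 1].
Row 14 of H: [1, 1, 1, 1, -1, 1, -1, 1, 1, 1, 1, 1, -1, -1, -1, 1].
(H·H^T)[14][14] = Σ_j H[14][j]·H[14][j] = (1)² + (1)² + (1)² + (1)² + (-1)² + (1)² + (-1)² + (1)² + (1)² + (1)² + (1)² + (1)² + (-1)² + (-1)² + (-1)² + (1)² = 1 + 1 + 1 + 1 + 1 + 1 + 1 + 1 + 1 + 1 + 1 + 1 + 1 + 1 + 1 + 1 = 16.
(H·H^T)[4][3] = Σ_j H[4][j]·H[3][j] = (1)·(1) + (1)·(-1) + (-1)·(1) + (-1)·(-1) + (-1)·(1) + (1)·(1) + (1)·(1) + (-1)·(1) + (-1)·(-1) + (-1)·(1) + (1)·(-1) + (1)·(1) + (1)·(-1) + (1)·(1) + (-1)·(-1) + (1)·(-1) = 1 + -1 + -1 + 1 + -1 + 1 + 1 + -1 + 1 + -1 + -1 + 1 + -1 + 1 + 1 + -1 = 0.
So rows 4 and 3 are orthogonal; the diagonal entry equals n = 16.

(14,14) entry = 16; (4,3) entry = 0.


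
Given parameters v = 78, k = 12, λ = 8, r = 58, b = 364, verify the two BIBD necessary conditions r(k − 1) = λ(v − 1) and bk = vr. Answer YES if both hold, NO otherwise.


Condition (i): r(k − 1) = 58·11 = 638; λ(v − 1) = 8·77 = 616. Match? NO.
Condition (ii): bk = 364·12 = 4368; vr = 78·58 = 4524. Match? NO.
Both conditions hold? NO.

NO


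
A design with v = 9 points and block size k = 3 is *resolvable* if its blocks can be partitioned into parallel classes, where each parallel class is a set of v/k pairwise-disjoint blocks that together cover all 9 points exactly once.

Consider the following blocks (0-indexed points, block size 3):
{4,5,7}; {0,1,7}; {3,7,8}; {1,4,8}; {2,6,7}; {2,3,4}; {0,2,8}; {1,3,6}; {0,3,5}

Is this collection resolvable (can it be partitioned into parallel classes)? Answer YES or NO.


v = 9, block size k = 3, number of blocks = 9.
For resolvability, blocks must partition into parallel classes of size v/k = 3.
Total blocks must therefore be a multiple of 3: 9 = 3·3 + 0 ⇒ divisible ✓.
Consider block {0,1,7}. The only other block(s) in the collection disjoint from it are {2,3,4} — just 1 block(s). Any parallel class containing {0,1,7} would need 2 other blocks each disjoint from it, so no parallel class of size 3 can contain {0,1,7}.
Since every block must belong to some parallel class in a resolution, the collection cannot be partitioned into parallel classes.
Resolvable? NO.

NO


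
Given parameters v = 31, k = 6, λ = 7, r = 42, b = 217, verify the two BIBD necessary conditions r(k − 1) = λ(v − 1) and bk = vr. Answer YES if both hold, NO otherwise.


Condition (i): r(k − 1) = 42·5 = 210; λ(v − 1) = 7·30 = 210. Match? YES.
Condition (ii): bk = 217·6 = 1302; vr = 31·42 = 1302. Match? YES.
Both conditions hold? YES.

YES


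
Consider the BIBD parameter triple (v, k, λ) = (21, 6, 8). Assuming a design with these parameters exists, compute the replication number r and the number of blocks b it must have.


Any 2-(v, k, λ) BIBD satisfies two necessary conditions:
  (i)  Each point sits in r blocks, and counting incidences through any fixed point gives r(k − 1) = λ(v − 1), so r = λ(v − 1)/(k − 1).
  (ii) Total incidences bk = vr, so b = vr/k.
Step 1: r = λ(v − 1)/(k − 1) = 8·(21 − 1)/(6 − 1) = 8·20/5 = 160/5 = 32.
Step 2: b = vr/k = 21·32/6 = 672/6 = 112.
Check integrality: r = 32 ∈ Z ✓, b = 112 ∈ Z ✓.
(These identities are necessary conditions: they determine r and b for any design with these parameters, but do not by themselves prove that one exists.)

r = 32, b = 112.


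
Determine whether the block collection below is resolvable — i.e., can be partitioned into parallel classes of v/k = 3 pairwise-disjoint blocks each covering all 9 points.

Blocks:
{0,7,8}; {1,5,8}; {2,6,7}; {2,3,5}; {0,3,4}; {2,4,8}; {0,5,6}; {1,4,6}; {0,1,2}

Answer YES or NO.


v = 9, block size k = 3, number of blocks = 9.
For resolvability, blocks must partition into parallel classes of size v/k = 3.
Total blocks must therefore be a multiple of 3: 9 = 3·3 + 0 ⇒ divisible ✓.
Consider block {2,4,8}. The only other block(s) in the collection disjoint from it are {0,5,6} — just 1 block(s). Any parallel class containing {2,4,8} would need 2 other blocks each disjoint from it, so no parallel class of size 3 can contain {2,4,8}.
Since every block must belong to some parallel class in a resolution, the collection cannot be partitioned into parallel classes.
Resolvable? NO.

NO


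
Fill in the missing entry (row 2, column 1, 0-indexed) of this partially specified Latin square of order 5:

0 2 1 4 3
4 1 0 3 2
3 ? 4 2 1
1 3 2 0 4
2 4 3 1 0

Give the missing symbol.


Row 2 contains symbols [1, 2, 3, 4] — missing [0].
Column 1 contains symbols [1, 2, 3, 4] — missing [0].
The missing symbol must appear in both missing sets; intersection = [0].
Therefore the hidden value is 0.

Missing value = 0.


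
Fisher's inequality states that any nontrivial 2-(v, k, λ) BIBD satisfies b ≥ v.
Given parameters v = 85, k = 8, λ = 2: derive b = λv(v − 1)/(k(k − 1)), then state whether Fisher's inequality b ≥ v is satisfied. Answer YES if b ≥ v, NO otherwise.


b = λv(v − 1)/(k(k − 1)) = 2·85·84/(8·7) = 14280/56 = 255.
Compare with v = 85: b ≥ v, so Fisher's inequality holds.

YES


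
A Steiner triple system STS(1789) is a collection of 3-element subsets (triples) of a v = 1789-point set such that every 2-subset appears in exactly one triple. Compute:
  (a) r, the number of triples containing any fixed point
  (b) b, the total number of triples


An STS(v) is a 2-(v, 3, 1) BIBD: block size k = 3, λ = 1.
Replication: r(k − 1) = λ(v − 1) ⇒ r·2 = 1789 − 1 = 1788 ⇒ r = 894.
Block count: b = v(v − 1)/6 = 1789·1788/6 = 3198732/6 = 533122.
(Check via bk = vr: 533122·3 = 1599366 = 1789·894 = 1599366 ✓.)

r = 894, b = 533122.


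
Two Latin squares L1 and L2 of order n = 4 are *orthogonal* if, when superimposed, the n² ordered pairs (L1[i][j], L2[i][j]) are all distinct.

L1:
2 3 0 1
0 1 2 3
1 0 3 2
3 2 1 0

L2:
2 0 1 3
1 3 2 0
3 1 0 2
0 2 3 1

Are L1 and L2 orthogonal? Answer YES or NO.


Form the n² = 16 superimposed pairs (L1[i][j], L2[i][j]), row by row (rows and columns indexed from 0):
row 0: (2,2) (3,0) (0,1) (1,3)
row 1: (0,1) (1,3) (2,2) (3,0)
row 2: (1,3) (0,1) (3,0) (2,2)
row 3: (3,0) (2,2) (1,3) (0,1)
Orthogonality requires all 16 pairs distinct.
But the pair (0,1) repeats: cell (0,2) has L1 = 0, L2 = 1, and cell (1,0) has L1 = 0, L2 = 1.
A repeated pair means some other pair never occurs (only 4 distinct pairs out of 16), so the squares are not orthogonal.
Conclusion: NO.

NO


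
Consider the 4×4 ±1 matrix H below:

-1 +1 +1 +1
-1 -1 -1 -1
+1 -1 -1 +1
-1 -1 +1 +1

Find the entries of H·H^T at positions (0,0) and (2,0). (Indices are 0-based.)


Row 0 of H: [-1, 1, 1, 1].
Row 2 of H: [1, -1, -1, 1].
(H·H^T)[0][0] = Σ_j H[0][j]·H[0][j] = (-1)² + (1)² + (1)² + (1)² = 1 + 1 + 1 + 1 = 4.
(H·H^T)[2][0] = Σ_j H[2][j]·H[0][j] = (1)·(-1) + (-1)·(1) + (-1)·(1) + (1)·(1) = -1 + -1 + -1 + 1 = -2.
Rows 2 and 0 are not orthogonal (dot product = -2 ≠ 0), so H is not a Hadamard matrix.

(0,0) entry = 4; (2,0) entry = -2.


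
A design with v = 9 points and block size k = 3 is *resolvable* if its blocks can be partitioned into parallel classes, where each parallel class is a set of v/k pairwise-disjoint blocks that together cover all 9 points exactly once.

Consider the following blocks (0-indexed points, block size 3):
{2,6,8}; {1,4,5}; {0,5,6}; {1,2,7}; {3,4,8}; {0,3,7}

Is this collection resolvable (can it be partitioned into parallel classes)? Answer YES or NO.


v = 9, block size k = 3, number of blocks = 6.
For resolvability, blocks must partition into parallel classes of size v/k = 3.
Total blocks must therefore be a multiple of 3: 6 = 3·2 + 0 ⇒ divisible ✓.
Greedy packing gives 2 candidate class(es). Each should be a full parallel class (size 3, covers all 9 points).
  Class 1 (3 blocks): {2,6,8}; {1,4,5}; {0,3,7}. Points covered: [0, 1, 2, 3, 4, 5, 6, 7, 8].
  Class 2 (3 blocks): {0,5,6}; {1,2,7}; {3,4,8}. Points covered: [0, 1, 2, 3, 4, 5, 6, 7, 8].
All classes full (size 3)? YES. All classes cover every point? YES.
Resolvable? YES.

YES


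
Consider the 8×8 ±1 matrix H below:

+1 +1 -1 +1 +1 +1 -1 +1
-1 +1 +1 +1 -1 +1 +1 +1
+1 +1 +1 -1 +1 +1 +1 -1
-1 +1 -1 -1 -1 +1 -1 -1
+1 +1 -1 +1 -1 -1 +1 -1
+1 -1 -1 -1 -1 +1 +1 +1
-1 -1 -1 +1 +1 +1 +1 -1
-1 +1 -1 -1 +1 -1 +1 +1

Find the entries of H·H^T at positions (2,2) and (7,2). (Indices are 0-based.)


Row 2 of H: [1, 1, 1, -1, 1, 1, 1, -1].
Row 7 of H: [-1, 1, -1, -1, 1, -1, 1, 1].
(H·H^T)[2][2] = Σ_j H[2][j]·H[2][j] = (1)² + (1)² + (1)² + (-1)² + (1)² + (1)² + (1)² + (-1)² = 1 + 1 + 1 + 1 + 1 + 1 + 1 + 1 = 8.
(H·H^T)[7][2] = Σ_j H[7][j]·H[2][j] = (-1)·(1) + (1)·(1) + (-1)·(1) + (-1)·(-1) + (1)·(1) + (-1)·(1) + (1)·(1) + (1)·(-1) = -1 + 1 + -1 + 1 + 1 + -1 + 1 + -1 = 0.
So rows 7 and 2 are orthogonal; the diagonal entry equals n = 8.

(2,2) entry = 8; (7,2) entry = 0.


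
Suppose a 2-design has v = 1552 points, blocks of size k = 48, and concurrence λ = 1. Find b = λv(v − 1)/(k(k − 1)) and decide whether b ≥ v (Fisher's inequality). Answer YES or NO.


b = λv(v − 1)/(k(k − 1)) = 1·1552·1551/(48·47) = 2407152/2256 = 1067.
Compare with v = 1552: b < v, so Fisher's inequality fails.

NO


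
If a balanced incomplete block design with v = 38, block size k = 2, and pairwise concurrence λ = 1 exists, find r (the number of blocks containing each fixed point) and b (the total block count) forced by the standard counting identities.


Any 2-(v, k, λ) BIBD satisfies two necessary conditions:
  (i)  Each point sits in r blocks, and counting incidences through any fixed point gives r(k − 1) = λ(v − 1), so r = λ(v − 1)/(k − 1).
  (ii) Total incidences bk = vr, so b = vr/k.
Step 1: r = λ(v − 1)/(k − 1) = 1·(38 − 1)/(2 − 1) = 1·37/1 = 37/1 = 37.
Step 2: b = vr/k = 38·37/2 = 1406/2 = 703.
Check integrality: r = 37 ∈ Z ✓, b = 703 ∈ Z ✓.
(These identities are necessary conditions: they determine r and b for any design with these parameters, but do not by themselves prove that one exists.)

r = 37, b = 703.


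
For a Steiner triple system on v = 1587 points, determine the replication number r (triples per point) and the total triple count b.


An STS(v) is a 2-(v, 3, 1) BIBD: block size k = 3, λ = 1.
Replication: r(k − 1) = λ(v − 1) ⇒ r·2 = 1587 − 1 = 1586 ⇒ r = 793.
Block count: b = v(v − 1)/6 = 1587·1586/6 = 2516982/6 = 419497.

r = 793, b = 419497.


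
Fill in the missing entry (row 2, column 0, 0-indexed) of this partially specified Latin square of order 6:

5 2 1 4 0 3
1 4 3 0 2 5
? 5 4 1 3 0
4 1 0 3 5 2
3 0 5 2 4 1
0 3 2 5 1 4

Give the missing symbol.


Row 2 contains symbols [0, 1, 3, 4, 5] — missing [2].
Column 0 contains symbols [0, 1, 3, 4, 5] — missing [2].
The missing symbol must appear in both missing sets; intersection = [2].
Therefore the hidden value is 2.

Missing value = 2.


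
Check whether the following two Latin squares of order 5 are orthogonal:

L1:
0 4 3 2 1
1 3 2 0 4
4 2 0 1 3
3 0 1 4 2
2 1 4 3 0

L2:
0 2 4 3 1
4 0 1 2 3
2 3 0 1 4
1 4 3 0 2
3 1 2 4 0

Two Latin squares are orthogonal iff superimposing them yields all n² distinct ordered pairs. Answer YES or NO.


Form the n² = 25 superimposed pairs (L1[i][j], L2[i][j]), row by row (rows and columns indexed from 0):
row 0: (0,0) (4,2) (3,4) (2,3) (1,1)
row 1: (1,4) (3,0) (2,1) (0,2) (4,3)
row 2: (4,2) (2,3) (0,0) (1,1) (3,4)
row 3: (3,1) (0,4) (1,3) (4,0) (2,2)
row 4: (2,3) (1,1) (4,2) (3,4) (0,0)
Orthogonality requires all 25 pairs distinct.
But the pair (4,2) repeats: cell (0,1) has L1 = 4, L2 = 2, and cell (2,0) has L1 = 4, L2 = 2.
A repeated pair means some other pair never occurs (only 15 distinct pairs out of 25), so the squares are not orthogonal.
Conclusion: NO.

NO


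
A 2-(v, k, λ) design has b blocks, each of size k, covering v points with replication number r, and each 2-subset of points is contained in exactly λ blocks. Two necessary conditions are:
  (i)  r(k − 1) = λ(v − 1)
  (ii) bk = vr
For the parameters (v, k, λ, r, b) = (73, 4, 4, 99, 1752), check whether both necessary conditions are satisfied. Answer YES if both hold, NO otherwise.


Condition (i): r(k − 1) = 99·3 = 297; λ(v − 1) = 4·72 = 288. Match? NO.
Condition (ii): bk = 1752·4 = 7008; vr = 73·99 = 7227. Match? NO.
Both conditions hold? NO.

NO


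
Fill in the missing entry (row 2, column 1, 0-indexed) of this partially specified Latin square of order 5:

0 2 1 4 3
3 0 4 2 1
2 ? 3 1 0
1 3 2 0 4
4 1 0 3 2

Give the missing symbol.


Row 2 contains symbols [0, 1, 2, 3] — missing [4].
Column 1 contains symbols [0, 1, 2, 3] — missing [4].
The missing symbol must appear in both missing sets; intersection = [4].
Therefore the hidden value is 4.

Missing value = 4.


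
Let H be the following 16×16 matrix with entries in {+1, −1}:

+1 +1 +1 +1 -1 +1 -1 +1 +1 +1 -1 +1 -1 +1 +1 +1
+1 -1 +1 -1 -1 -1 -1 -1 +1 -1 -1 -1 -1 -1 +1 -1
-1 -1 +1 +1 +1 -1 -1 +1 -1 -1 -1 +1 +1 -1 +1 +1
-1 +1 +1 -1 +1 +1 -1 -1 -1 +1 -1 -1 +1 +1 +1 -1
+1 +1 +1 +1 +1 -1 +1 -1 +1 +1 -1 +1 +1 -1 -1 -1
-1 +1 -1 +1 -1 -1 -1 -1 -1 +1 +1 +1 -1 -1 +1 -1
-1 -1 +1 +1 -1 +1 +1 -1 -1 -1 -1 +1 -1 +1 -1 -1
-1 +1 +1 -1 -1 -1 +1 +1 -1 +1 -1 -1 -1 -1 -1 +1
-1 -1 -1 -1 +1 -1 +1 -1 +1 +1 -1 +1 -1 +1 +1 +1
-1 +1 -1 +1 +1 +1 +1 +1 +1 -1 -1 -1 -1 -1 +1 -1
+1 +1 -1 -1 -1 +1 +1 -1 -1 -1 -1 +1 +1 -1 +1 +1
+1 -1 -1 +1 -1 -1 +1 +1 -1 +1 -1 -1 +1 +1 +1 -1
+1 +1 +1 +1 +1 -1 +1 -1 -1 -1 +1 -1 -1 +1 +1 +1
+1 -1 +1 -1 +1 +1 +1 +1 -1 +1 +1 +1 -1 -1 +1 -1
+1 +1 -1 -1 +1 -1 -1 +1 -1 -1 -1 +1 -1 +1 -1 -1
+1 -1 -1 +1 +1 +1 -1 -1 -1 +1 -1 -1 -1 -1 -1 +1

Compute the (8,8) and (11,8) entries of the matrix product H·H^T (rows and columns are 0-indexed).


Row 8 of H: [-1, -1, -1, -1, 1, -1, 1, -1, 1, 1, -1, 1, -1, 1, 1, 1].
Row 11 of H: [1, -1, -1, 1, -1, -1, 1, 1, -1, 1, -1, -1, 1, 1, 1, -1].
(H·H^T)[8][8] = Σ_j H[8][j]·H[8][j] = (-1)² + (-1)² + (-1)² + (-1)² + (1)² + (-1)² + (1)² + (-1)² + (1)² + (1)² + (-1)² + (1)² + (-1)² + (1)² + (1)² + (1)² = 1 + 1 + 1 + 1 + 1 + 1 + 1 + 1 + 1 + 1 + 1 + 1 + 1 + 1 + 1 + 1 = 16.
(H·H^T)[11][8] = Σ_j H[11][j]·H[8][j] = (1)·(-1) + (-1)·(-1) + (-1)·(-1) + (1)·(-1) + (-1)·(1) + (-1)·(-1) + (1)·(1) + (1)·(-1) + (-1)·(1) + (1)·(1) + (-1)·(-1) + (-1)·(1) + (1)·(-1) + (1)·(1) + (1)·(1) + (-1)·(1) = -1 + 1 + 1 + -1 + -1 + 1 + 1 + -1 + -1 + 1 + 1 + -1 + -1 + 1 + 1 + -1 = 0.
So rows 11 and 8 are orthogonal; the diagonal entry equals n = 16.

(8,8) entry = 16; (11,8) entry = 0.


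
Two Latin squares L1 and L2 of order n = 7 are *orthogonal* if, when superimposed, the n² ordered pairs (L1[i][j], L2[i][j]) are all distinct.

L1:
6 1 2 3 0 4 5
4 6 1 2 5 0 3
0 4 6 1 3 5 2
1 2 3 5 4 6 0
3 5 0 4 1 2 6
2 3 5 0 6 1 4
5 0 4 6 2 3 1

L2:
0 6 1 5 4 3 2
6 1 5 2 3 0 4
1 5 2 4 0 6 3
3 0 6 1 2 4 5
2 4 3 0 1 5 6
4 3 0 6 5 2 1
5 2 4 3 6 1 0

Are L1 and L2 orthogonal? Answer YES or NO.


Form the n² = 49 superimposed pairs (L1[i][j], L2[i][j]), row by row (rows and columns indexed from 0):
row 0: (6,0) (1,6) (2,1) (3,5) (0,4) (4,3) (5,2)
row 1: (4,6) (6,1) (1,5) (2,2) (5,3) (0,0) (3,4)
row 2: (0,1) (4,5) (6,2) (1,4) (3,0) (5,6) (2,3)
row 3: (1,3) (2,0) (3,6) (5,1) (4,2) (6,4) (0,5)
row 4: (3,2) (5,4) (0,3) (4,0) (1,1) (2,5) (6,6)
row 5: (2,4) (3,3) (5,0) (0,6) (6,5) (1,2) (4,1)
row 6: (5,5) (0,2) (4,4) (6,3) (2,6) (3,1) (1,0)
Orthogonality requires all 49 pairs distinct.
Check by first coordinate: for each symbol s of L1, list the L2 entries in the n cells where L1 = s; they must all differ.
  L1 = 0: L2 entries (in reading order) 4, 0, 1, 5, 3, 6, 2 — all 7 distinct ✓
  L1 = 1: L2 entries (in reading order) 6, 5, 4, 3, 1, 2, 0 — all 7 distinct ✓
  L1 = 2: L2 entries (in reading order) 1, 2, 3, 0, 5, 4, 6 — all 7 distinct ✓
  L1 = 3: L2 entries (in reading order) 5, 4, 0, 6, 2, 3, 1 — all 7 distinct ✓
  L1 = 4: L2 entries (in reading order) 3, 6, 5, 2, 0, 1, 4 — all 7 distinct ✓
  L1 = 5: L2 entries (in reading order) 2, 3, 6, 1, 4, 0, 5 — all 7 distinct ✓
  L1 = 6: L2 entries (in reading order) 0, 1, 2, 4, 6, 5, 3 — all 7 distinct ✓
Every symbol of L1 meets every symbol of L2 exactly once, so all 49 pairs are distinct (49 of 49).
Conclusion: YES.

YES


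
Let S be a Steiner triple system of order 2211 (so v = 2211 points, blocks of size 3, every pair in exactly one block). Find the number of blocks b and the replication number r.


An STS(v) is a 2-(v, 3, 1) BIBD: block size k = 3, λ = 1.
Replication: r(k − 1) = λ(v − 1) ⇒ r·2 = 2211 − 1 = 2210 ⇒ r = 1105.
Block count: b = v(v − 1)/6 = 2211·2210/6 = 4886310/6 = 814385.
(Check via bk = vr: 814385·3 = 2443155 = 2211·1105 = 2443155 ✓.)

r = 1105, b = 814385.


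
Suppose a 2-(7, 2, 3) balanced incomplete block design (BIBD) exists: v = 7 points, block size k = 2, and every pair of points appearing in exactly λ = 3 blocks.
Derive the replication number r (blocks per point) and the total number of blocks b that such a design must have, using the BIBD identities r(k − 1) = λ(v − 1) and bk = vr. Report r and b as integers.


Any 2-(v, k, λ) BIBD satisfies two necessary conditions:
  (i)  Each point sits in r blocks, and counting incidences through any fixed point gives r(k − 1) = λ(v − 1), so r = λ(v − 1)/(k − 1).
  (ii) Total incidences bk = vr, so b = vr/k.
Step 1: r = λ(v − 1)/(k − 1) = 3·(7 − 1)/(2 − 1) = 3·6/1 = 18/1 = 18.
Step 2: b = vr/k = 7·18/2 = 126/2 = 63.
Check integrality: r = 18 ∈ Z ✓, b = 63 ∈ Z ✓.
(These identities are necessary conditions: they determine r and b for any design with these parameters, but do not by themselves prove that one exists.)

r = 18, b = 63.


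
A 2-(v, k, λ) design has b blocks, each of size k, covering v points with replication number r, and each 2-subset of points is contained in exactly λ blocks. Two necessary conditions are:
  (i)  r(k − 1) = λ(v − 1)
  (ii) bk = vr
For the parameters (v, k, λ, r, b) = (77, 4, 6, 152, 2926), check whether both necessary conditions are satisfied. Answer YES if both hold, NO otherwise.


Condition (i): r(k − 1) = 152·3 = 456; λ(v − 1) = 6·76 = 456. Match? YES.
Condition (ii): bk = 2926·4 = 11704; vr = 77·152 = 11704. Match? YES.
Both conditions hold? YES.

YES


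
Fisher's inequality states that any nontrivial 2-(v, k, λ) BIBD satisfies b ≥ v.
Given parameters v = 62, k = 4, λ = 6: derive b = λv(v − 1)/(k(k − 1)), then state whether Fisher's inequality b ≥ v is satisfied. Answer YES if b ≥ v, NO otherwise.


r = λ(v − 1)/(k − 1) = 6·61/3 = 122.
b = vr/k = 62·122/4 = 1891.
Fisher's inequality: b ≥ v ⇔ 1891 ≥ 62? YES.

YES


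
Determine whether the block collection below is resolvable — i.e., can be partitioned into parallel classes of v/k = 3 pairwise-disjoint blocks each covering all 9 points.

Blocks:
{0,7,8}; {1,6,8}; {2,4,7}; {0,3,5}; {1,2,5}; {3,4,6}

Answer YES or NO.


v = 9, block size k = 3, number of blocks = 6.
For resolvability, blocks must partition into parallel classes of size v/k = 3.
Total blocks must therefore be a multiple of 3: 6 = 3·2 + 0 ⇒ divisible ✓.
Greedy packing gives 2 candidate class(es). Each should be a full parallel class (size 3, covers all 9 points).
  Class 1 (3 blocks): {0,7,8}; {1,2,5}; {3,4,6}. Points covered: [0, 1, 2, 3, 4, 5, 6, 7, 8].
  Class 2 (3 blocks): {1,6,8}; {2,4,7}; {0,3,5}. Points covered: [0, 1, 2, 3, 4, 5, 6, 7, 8].
All classes full (size 3)? YES. All classes cover every point? YES.
Resolvable? YES.

YES


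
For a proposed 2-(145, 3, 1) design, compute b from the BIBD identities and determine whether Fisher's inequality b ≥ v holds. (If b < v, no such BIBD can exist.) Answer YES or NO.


r = λ(v − 1)/(k − 1) = 1·144/2 = 72.
b = vr/k = 145·72/3 = 3480.
Fisher's inequality: b ≥ v ⇔ 3480 ≥ 145? YES.

YES


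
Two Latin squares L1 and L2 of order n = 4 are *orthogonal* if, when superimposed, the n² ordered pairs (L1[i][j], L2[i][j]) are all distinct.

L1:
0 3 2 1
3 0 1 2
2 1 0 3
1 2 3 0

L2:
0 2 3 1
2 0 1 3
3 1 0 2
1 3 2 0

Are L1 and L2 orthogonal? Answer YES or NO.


Form the n² = 16 superimposed pairs (L1[i][j], L2[i][j]), row by row (rows and columns indexed from 0):
row 0: (0,0) (3,2) (2,3) (1,1)
row 1: (3,2) (0,0) (1,1) (2,3)
row 2: (2,3) (1,1) (0,0) (3,2)
row 3: (1,1) (2,3) (3,2) (0,0)
Orthogonality requires all 16 pairs distinct.
But the pair (3,2) repeats: cell (0,1) has L1 = 3, L2 = 2, and cell (1,0) has L1 = 3, L2 = 2.
A repeated pair means some other pair never occurs (only 4 distinct pairs out of 16), so the squares are not orthogonal.
Conclusion: NO.

NO


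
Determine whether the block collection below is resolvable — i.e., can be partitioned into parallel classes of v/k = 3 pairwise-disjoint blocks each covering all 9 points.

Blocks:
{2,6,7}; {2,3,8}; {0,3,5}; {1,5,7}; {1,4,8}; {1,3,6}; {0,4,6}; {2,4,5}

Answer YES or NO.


v = 9, block size k = 3, number of blocks = 8.
For resolvability, blocks must partition into parallel classes of size v/k = 3.
Total blocks must therefore be a multiple of 3: 8 = 3·2 + 2 ⇒ not divisible ✗.
Resolvable? NO.

NO


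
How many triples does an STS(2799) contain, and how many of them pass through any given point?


An STS(v) is a 2-(v, 3, 1) BIBD: block size k = 3, λ = 1.
Replication: r(k − 1) = λ(v − 1) ⇒ r·2 = 2799 − 1 = 2798 ⇒ r = 1399.
Block count: bk = vr ⇒ b·3 = 2799·1399 = 3915801 ⇒ b = 1305267.

r = 1399, b = 1305267.


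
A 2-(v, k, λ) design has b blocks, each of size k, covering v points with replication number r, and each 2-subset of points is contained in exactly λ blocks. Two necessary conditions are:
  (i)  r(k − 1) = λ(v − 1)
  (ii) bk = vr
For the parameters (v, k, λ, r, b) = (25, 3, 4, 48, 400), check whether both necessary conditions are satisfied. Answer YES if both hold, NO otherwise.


Condition (i): r(k − 1) = 48·2 = 96; λ(v − 1) = 4·24 = 96. Match? YES.
Condition (ii): bk = 400·3 = 1200; vr = 25·48 = 1200. Match? YES.
Both conditions hold? YES.

YES


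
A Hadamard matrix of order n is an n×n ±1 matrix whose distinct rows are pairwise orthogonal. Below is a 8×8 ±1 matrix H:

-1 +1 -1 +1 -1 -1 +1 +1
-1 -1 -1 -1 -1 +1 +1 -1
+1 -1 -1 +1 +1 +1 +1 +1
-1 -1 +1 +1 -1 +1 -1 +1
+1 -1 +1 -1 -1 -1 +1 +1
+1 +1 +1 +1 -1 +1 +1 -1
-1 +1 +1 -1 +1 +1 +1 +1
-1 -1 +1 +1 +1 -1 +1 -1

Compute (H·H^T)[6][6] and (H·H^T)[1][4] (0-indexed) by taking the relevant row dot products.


Row 1 of H: [-1, -1, -1, -1, -1, 1, 1, -1].
Row 4 of H: [1, -1, 1, -1, -1, -1, 1, 1].
Row 6 of H: [-1, 1, 1, -1, 1, 1, 1, 1].
(H·H^T)[6][6] = Σ_j H[6][j]·H[6][j] = (-1)² + (1)² + (1)² + (-1)² + (1)² + (1)² + (1)² + (1)² = 1 + 1 + 1 + 1 + 1 + 1 + 1 + 1 = 8.
(H·H^T)[1][4] = Σ_j H[1][j]·H[4][j] = (-1)·(1) + (-1)·(-1) + (-1)·(1) + (-1)·(-1) + (-1)·(-1) + (1)·(-1) + (1)·(1) + (-1)·(1) = -1 + 1 + -1 + 1 + 1 + -1 + 1 + -1 = 0.
So rows 1 and 4 are orthogonal; the diagonal entry equals n = 8.

(6,6) entry = 8; (1,4) entry = 0.


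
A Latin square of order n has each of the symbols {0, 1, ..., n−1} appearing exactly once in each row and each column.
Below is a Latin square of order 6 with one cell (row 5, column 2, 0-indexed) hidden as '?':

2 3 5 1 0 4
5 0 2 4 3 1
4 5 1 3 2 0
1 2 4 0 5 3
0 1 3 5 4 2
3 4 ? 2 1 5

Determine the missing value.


Row 5 contains symbols [1, 2, 3, 4, 5] — missing [0].
Column 2 contains symbols [1, 2, 3, 4, 5] — missing [0].
The missing symbol must appear in both missing sets; intersection = [0].
Therefore the hidden value is 0.

Missing value = 0.


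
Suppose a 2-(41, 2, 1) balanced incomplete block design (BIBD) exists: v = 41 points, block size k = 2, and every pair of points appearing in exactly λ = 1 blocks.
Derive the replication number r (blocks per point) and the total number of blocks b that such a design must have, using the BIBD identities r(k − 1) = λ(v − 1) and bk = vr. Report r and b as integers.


Any 2-(v, k, λ) BIBD satisfies two necessary conditions:
  (i)  Each point sits in r blocks, and counting incidences through any fixed point gives r(k − 1) = λ(v − 1), so r = λ(v − 1)/(k − 1).
  (ii) Total incidences bk = vr, so b = vr/k.
Step 1: r = λ(v − 1)/(k − 1) = 1·(41 − 1)/(2 − 1) = 1·40/1 = 40/1 = 40.
Step 2: b = vr/k = 41·40/2 = 1640/2 = 820.
Check integrality: r = 40 ∈ Z ✓, b = 820 ∈ Z ✓.
(These identities are necessary conditions: they determine r and b for any design with these parameters, but do not by themselves prove that one exists.)

r = 40, b = 820.


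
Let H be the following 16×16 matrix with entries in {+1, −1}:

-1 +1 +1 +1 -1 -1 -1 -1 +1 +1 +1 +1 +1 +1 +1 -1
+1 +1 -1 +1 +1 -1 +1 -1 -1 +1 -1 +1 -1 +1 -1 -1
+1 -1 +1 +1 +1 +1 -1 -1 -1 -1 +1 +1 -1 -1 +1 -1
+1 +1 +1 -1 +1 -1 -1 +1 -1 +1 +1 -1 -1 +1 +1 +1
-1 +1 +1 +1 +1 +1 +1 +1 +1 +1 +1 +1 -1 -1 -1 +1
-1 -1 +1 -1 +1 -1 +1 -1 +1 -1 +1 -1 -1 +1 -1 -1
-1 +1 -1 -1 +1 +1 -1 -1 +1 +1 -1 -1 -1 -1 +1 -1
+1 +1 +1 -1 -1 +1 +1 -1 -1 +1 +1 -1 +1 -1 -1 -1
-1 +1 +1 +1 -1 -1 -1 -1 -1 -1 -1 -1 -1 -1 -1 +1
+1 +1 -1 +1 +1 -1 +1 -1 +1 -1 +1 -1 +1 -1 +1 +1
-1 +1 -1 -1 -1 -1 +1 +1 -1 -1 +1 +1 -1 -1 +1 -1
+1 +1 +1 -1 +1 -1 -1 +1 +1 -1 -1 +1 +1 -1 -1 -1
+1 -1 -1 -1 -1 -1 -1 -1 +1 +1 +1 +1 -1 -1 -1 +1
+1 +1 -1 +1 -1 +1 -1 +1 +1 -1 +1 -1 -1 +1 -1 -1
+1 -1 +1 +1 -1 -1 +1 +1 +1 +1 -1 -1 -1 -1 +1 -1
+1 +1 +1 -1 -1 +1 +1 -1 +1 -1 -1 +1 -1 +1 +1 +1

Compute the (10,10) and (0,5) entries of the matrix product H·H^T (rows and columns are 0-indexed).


Row 0 of H: [-1, 1, 1, 1, -1, -1, -1, -1, 1, 1, 1, 1, 1, 1, 1, -1].
Row 5 of H: [-1, -1, 1, -1, 1, -1, 1, -1, 1, -1, 1, -1, -1, 1, -1, -1].
Row 10 of H: [-1, 1, -1, -1, -1, -1, 1, 1, -1, -1, 1, 1, -1, -1, 1, -1].
(H·H^T)[10][10] = Σ_j H[10][j]·H[10][j] = (-1)² + (1)² + (-1)² + (-1)² + (-1)² + (-1)² + (1)² + (1)² + (-1)² + (-1)² + (1)² + (1)² + (-1)² + (-1)² + (1)² + (-1)² = 1 + 1 + 1 + 1 + 1 + 1 + 1 + 1 + 1 + 1 + 1 + 1 + 1 + 1 + 1 + 1 = 16.
(H·H^T)[0][5] = Σ_j H[0][j]·H[5][j] = (-1)·(-1) + (1)·(-1) + (1)·(1) + (1)·(-1) + (-1)·(1) + (-1)·(-1) + (-1)·(1) + (-1)·(-1) + (1)·(1) + (1)·(-1) + (1)·(1) + (1)·(-1) + (1)·(-1) + (1)·(1) + (1)·(-1) + (-1)·(-1) = 1 + -1 + 1 + -1 + -1 + 1 + -1 + 1 + 1 + -1 + 1 + -1 + -1 + 1 + -1 + 1 = 0.
So rows 0 and 5 are orthogonal; the diagonal entry equals n = 16.

(10,10) entry = 16; (0,5) entry = 0.


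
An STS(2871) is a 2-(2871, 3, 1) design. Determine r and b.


An STS(v) is a 2-(v, 3, 1) BIBD: block size k = 3, λ = 1.
Replication: r(k − 1) = λ(v − 1) ⇒ r·2 = 2871 − 1 = 2870 ⇒ r = 1435.
Block count: b = v(v − 1)/6 = 2871·2870/6 = 8239770/6 = 1373295.

r = 1435, b = 1373295.


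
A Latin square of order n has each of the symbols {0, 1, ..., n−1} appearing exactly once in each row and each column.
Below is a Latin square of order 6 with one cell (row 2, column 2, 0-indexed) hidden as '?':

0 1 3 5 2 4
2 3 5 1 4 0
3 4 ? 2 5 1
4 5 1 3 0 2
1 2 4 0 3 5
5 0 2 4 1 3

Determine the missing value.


Row 2 contains symbols [1, 2, 3, 4, 5] — missing [0].
Column 2 contains symbols [1, 2, 3, 4, 5] — missing [0].
The missing symbol must appear in both missing sets; intersection = [0].
Therefore the hidden value is 0.

Missing value = 0.


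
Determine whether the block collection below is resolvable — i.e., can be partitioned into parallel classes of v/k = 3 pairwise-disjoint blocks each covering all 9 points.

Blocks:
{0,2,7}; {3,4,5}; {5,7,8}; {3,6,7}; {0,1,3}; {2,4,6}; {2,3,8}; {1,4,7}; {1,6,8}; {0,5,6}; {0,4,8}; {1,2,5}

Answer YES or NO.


v = 9, block size k = 3, number of blocks = 12.
For resolvability, blocks must partition into parallel classes of size v/k = 3.
Total blocks must therefore be a multiple of 3: 12 = 3·4 + 0 ⇒ divisible ✓.
Greedy packing gives 4 candidate class(es). Each should be a full parallel class (size 3, covers all 9 points).
  Class 1 (3 blocks): {0,2,7}; {3,4,5}; {1,6,8}. Points covered: [0, 1, 2, 3, 4, 5, 6, 7, 8].
  Class 2 (3 blocks): {5,7,8}; {0,1,3}; {2,4,6}. Points covered: [0, 1, 2, 3, 4, 5, 6, 7, 8].
  Class 3 (3 blocks): {3,6,7}; {0,4,8}; {1,2,5}. Points covered: [0, 1, 2, 3, 4, 5, 6, 7, 8].
  Class 4 (3 blocks): {2,3,8}; {1,4,7}; {0,5,6}. Points covered: [0, 1, 2, 3, 4, 5, 6, 7, 8].
All classes full (size 3)? YES. All classes cover every point? YES.
Resolvable? YES.

YES


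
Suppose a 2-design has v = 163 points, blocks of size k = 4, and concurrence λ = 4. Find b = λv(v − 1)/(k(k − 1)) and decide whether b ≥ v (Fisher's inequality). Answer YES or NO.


b = λv(v − 1)/(k(k − 1)) = 4·163·162/(4·3) = 105624/12 = 8802.
Compare with v = 163: b ≥ v, so Fisher's inequality holds.

YES


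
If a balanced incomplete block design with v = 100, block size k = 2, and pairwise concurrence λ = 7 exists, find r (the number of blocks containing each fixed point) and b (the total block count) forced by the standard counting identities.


Any 2-(v, k, λ) BIBD satisfies two necessary conditions:
  (i)  Each point sits in r blocks, and counting incidences through any fixed point gives r(k − 1) = λ(v − 1), so r = λ(v − 1)/(k − 1).
  (ii) Total incidences bk = vr, so b = vr/k.
Step 1: r = λ(v − 1)/(k − 1) = 7·(100 − 1)/(2 − 1) = 7·99/1 = 693/1 = 693.
Step 2: b = vr/k = 100·693/2 = 69300/2 = 34650.
Check integrality: r = 693 ∈ Z ✓, b = 34650 ∈ Z ✓.
(These identities are necessary conditions: they determine r and b for any design with these parameters, but do not by themselves prove that one exists.)

r = 693, b = 34650.


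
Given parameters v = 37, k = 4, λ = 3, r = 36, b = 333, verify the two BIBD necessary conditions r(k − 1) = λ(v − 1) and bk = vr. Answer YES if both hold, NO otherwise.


Condition (i): r(k − 1) = 36·3 = 108; λ(v − 1) = 3·36 = 108. Match? YES.
Condition (ii): bk = 333·4 = 1332; vr = 37·36 = 1332. Match? YES.
Both conditions hold? YES.

YES


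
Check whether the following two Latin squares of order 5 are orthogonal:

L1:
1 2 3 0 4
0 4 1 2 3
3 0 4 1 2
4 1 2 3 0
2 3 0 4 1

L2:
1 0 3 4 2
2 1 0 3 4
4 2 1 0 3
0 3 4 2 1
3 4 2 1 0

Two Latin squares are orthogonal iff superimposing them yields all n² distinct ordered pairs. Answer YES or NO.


Form the n² = 25 superimposed pairs (L1[i][j], L2[i][j]), row by row (rows and columns indexed from 0):
row 0: (1,1) (2,0) (3,3) (0,4) (4,2)
row 1: (0,2) (4,1) (1,0) (2,3) (3,4)
row 2: (3,4) (0,2) (4,1) (1,0) (2,3)
row 3: (4,0) (1,3) (2,4) (3,2) (0,1)
row 4: (2,3) (3,4) (0,2) (4,1) (1,0)
Orthogonality requires all 25 pairs distinct.
But the pair (3,4) repeats: cell (1,4) has L1 = 3, L2 = 4, and cell (2,0) has L1 = 3, L2 = 4.
A repeated pair means some other pair never occurs (only 15 distinct pairs out of 25), so the squares are not orthogonal.
Conclusion: NO.

NO


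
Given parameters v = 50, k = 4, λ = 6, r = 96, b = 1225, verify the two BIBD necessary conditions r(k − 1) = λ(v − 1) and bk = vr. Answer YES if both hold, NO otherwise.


Condition (i): r(k − 1) = 96·3 = 288; λ(v − 1) = 6·49 = 294. Match? NO.
Condition (ii): bk = 1225·4 = 4900; vr = 50·96 = 4800. Match? NO.
Both conditions hold? NO.

NO


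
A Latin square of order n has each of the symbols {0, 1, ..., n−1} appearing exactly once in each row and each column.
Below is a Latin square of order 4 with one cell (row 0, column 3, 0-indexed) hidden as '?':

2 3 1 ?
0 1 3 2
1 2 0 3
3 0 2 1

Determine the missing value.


Row 0 contains symbols [1, 2, 3] — missing [0].
Column 3 contains symbols [1, 2, 3] — missing [0].
The missing symbol must appear in both missing sets; intersection = [0].
Therefore the hidden value is 0.

Missing value = 0.


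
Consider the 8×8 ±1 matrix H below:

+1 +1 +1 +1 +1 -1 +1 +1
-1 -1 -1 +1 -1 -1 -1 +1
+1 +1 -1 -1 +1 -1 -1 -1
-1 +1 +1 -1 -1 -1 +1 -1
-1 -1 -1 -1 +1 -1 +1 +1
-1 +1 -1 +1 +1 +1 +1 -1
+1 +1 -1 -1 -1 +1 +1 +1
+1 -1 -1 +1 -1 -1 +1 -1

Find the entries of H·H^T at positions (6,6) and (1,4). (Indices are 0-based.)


Row 1 of H: [-1, -1, -1, 1, -1, -1, -1, 1].
Row 4 of H: [-1, -1, -1, -1, 1, -1, 1, 1].
Row 6 of H: [1, 1, -1, -1, -1, 1, 1, 1].
(H·H^T)[6][6] = Σ_j H[6][j]·H[6][j] = (1)² + (1)² + (-1)² + (-1)² + (-1)² + (1)² + (1)² + (1)² = 1 + 1 + 1 + 1 + 1 + 1 + 1 + 1 = 8.
(H·H^T)[1][4] = Σ_j H[1][j]·H[4][j] = (-1)·(-1) + (-1)·(-1) + (-1)·(-1) + (1)·(-1) + (-1)·(1) + (-1)·(-1) + (-1)·(1) + (1)·(1) = 1 + 1 + 1 + -1 + -1 + 1 + -1 + 1 = 2.
Rows 1 and 4 are not orthogonal (dot product = 2 ≠ 0), so H is not a Hadamard matrix.

(6,6) entry = 8; (1,4) entry = 2.


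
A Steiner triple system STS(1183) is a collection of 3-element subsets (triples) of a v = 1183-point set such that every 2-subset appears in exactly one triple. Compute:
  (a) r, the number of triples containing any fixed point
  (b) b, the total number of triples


An STS(v) is a 2-(v, 3, 1) BIBD: block size k = 3, λ = 1.
Replication: r(k − 1) = λ(v − 1) ⇒ r·2 = 1183 − 1 = 1182 ⇒ r = 591.
Block count: bk = vr ⇒ b·3 = 1183·591 = 699153 ⇒ b = 233051.
(Check via b = v(v − 1)/6 = 1183·1182/6 = 1398306/6 = 233051.)

r = 591, b = 233051.


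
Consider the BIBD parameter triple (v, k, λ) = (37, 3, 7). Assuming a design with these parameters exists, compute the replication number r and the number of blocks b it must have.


Any 2-(v, k, λ) BIBD satisfies two necessary conditions:
  (i)  Each point sits in r blocks, and counting incidences through any fixed point gives r(k − 1) = λ(v − 1), so r = λ(v − 1)/(k − 1).
  (ii) Total incidences bk = vr, so b = vr/k.
Step 1: r = λ(v − 1)/(k − 1) = 7·(37 − 1)/(3 − 1) = 7·36/2 = 252/2 = 126.
Step 2: b = vr/k = 37·126/3 = 4662/3 = 1554.
Check integrality: r = 126 ∈ Z ✓, b = 1554 ∈ Z ✓.
(These identities are necessary conditions: they determine r and b for any design with these parameters, but do not by themselves prove that one exists.)

r = 126, b = 1554.


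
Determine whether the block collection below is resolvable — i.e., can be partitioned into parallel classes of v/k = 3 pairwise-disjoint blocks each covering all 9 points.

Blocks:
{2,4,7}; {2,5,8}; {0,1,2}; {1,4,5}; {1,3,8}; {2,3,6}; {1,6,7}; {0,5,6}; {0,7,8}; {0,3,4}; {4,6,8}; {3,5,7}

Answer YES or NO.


v = 9, block size k = 3, number of blocks = 12.
For resolvability, blocks must partition into parallel classes of size v/k = 3.
Total blocks must therefore be a multiple of 3: 12 = 3·4 + 0 ⇒ divisible ✓.
Greedy packing gives 4 candidate class(es). Each should be a full parallel class (size 3, covers all 9 points).
  Class 1 (3 blocks): {2,4,7}; {1,3,8}; {0,5,6}. Points covered: [0, 1, 2, 3, 4, 5, 6, 7, 8].
  Class 2 (3 blocks): {2,5,8}; {1,6,7}; {0,3,4}. Points covered: [0, 1, 2, 3, 4, 5, 6, 7, 8].
  Class 3 (3 blocks): {0,1,2}; {4,6,8}; {3,5,7}. Points covered: [0, 1, 2, 3, 4, 5, 6, 7, 8].
  Class 4 (3 blocks): {1,4,5}; {2,3,6}; {0,7,8}. Points covered: [0, 1, 2, 3, 4, 5, 6, 7, 8].
All classes full (size 3)? YES. All classes cover every point? YES.
Resolvable? YES.

YES
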